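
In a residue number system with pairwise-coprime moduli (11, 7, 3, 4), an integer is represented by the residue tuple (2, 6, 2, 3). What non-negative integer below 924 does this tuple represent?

167

The moduli are pairwise coprime; N = 11·7·3·4 = 924.
N/11 = 84; 84 ≡ 7 (mod 11); 7·8 ≡ 1, so inverse 8.
N/7 = 132; 132 ≡ 6 (mod 7); 6·6 ≡ 1, so inverse 6.
N/3 = 308; 308 ≡ 2 (mod 3); 2·2 ≡ 1, so inverse 2.
N/4 = 231; 231 ≡ 3 (mod 4); 3·3 ≡ 1, so inverse 3.
x ≡ 2·84·8 + 6·132·6 + 2·308·2 + 3·231·3 = 9407.
9407 mod 924 = 167.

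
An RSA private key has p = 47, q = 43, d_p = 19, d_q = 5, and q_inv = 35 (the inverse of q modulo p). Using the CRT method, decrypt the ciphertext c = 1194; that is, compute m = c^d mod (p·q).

362

m₁ = c^(d_p) mod p: c ≡ 19 (mod 47), and 19^19 mod 47 = 33.
m₂ = c^(d_q) mod q: c ≡ 33 (mod 43), and 33^5 mod 43 = 18.
h = q_inv·(m₁ − m₂) mod p = 35·(33 − 18) mod 47 = 8.
m = m₂ + h·q = 18 + 8·43 = 362.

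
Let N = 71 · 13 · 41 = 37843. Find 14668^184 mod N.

Mod 71: 14668 ≡ 42; by Fermat, exponent reduces to 184 mod 70 = 44; 42^44 ≡ 9 (mod 71).
Mod 13: 14668 ≡ 4; by Fermat, exponent reduces to 184 mod 12 = 4; 4^4 ≡ 9 (mod 13).
Mod 41: 14668 ≡ 31; by Fermat, exponent reduces to 184 mod 40 = 24; 31^24 ≡ 37 (mod 41).
Combine by CRT: x ≡ 9 (mod 71), x ≡ 9 (mod 13), x ≡ 37 (mod 41) ⇒ x ≡ 13854 (mod 37843).

13854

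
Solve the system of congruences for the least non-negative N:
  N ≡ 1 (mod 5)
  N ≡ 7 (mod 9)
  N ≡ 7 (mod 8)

151

The moduli are pairwise coprime; M = 5·9·8 = 360.
M/5 = 72; 72 ≡ 2 (mod 5); 2·3 ≡ 1, so inverse 3.
M/9 = 40; 40 ≡ 4 (mod 9); 4·7 ≡ 1, so inverse 7.
M/8 = 45; 45 ≡ 5 (mod 8); 5·5 ≡ 1, so inverse 5.
N ≡ 1·72·3 + 7·40·7 + 7·45·5 = 3751.
3751 mod 360 = 151.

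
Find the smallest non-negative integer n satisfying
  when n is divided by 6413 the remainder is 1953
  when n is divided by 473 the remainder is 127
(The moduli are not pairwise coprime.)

72496

gcd(6413, 473) = 11 and 11 | (127 − 1953), so the pair is consistent; merging gives n ≡ 72496 (mod 275759), where 275759 = lcm(6413, 473).
The solution is unique modulo lcm(6413, 473) = 275759.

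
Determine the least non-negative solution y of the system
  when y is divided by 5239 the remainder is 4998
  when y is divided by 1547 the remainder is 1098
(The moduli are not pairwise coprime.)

gcd(5239, 1547) = 13 and 13 | (1098 − 4998), so the pair is consistent; merging gives y ≡ 52149 (mod 623441), where 623441 = lcm(5239, 1547).
The solution is unique modulo lcm(5239, 1547) = 623441.

52149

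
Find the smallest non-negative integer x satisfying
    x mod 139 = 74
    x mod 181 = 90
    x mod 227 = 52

The moduli are pairwise coprime; N = 139·181·227 = 5711093.
N/139 = 41087; 41087 ≡ 82 (mod 139); 82·39 ≡ 1, so inverse 39.
N/181 = 31553; 31553 ≡ 59 (mod 181); 59·135 ≡ 1, so inverse 135.
N/227 = 25159; 25159 ≡ 189 (mod 227); 189·221 ≡ 1, so inverse 221.
x ≡ 74·41087·39 + 90·31553·135 + 52·25159·221 = 791073260.
791073260 mod 5711093 = 2942426.

2942426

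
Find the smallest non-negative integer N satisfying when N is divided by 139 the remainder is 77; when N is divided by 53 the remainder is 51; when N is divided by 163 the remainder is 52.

The moduli are pairwise coprime; M = 139·53·163 = 1200821.
M/139 = 8639; 8639 ≡ 21 (mod 139); 21·53 ≡ 1, so inverse 53.
M/53 = 22657; 22657 ≡ 26 (mod 53); 26·51 ≡ 1, so inverse 51.
M/163 = 7367; 7367 ≡ 32 (mod 163); 32·107 ≡ 1, so inverse 107.
N ≡ 77·8639·53 + 51·22657·51 + 52·7367·107 = 135176604.
135176604 mod 1200821 = 684652.

684652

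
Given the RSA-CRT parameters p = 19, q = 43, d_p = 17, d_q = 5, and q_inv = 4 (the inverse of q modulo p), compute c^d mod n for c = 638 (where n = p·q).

178

m₁ = c^(d_p) mod p: c ≡ 11 (mod 19), and 11^17 mod 19 = 7.
m₂ = c^(d_q) mod q: c ≡ 36 (mod 43), and 36^5 mod 43 = 6.
h = q_inv·(m₁ − m₂) mod p = 4·(7 − 6) mod 19 = 4.
m = m₂ + h·q = 6 + 4·43 = 178.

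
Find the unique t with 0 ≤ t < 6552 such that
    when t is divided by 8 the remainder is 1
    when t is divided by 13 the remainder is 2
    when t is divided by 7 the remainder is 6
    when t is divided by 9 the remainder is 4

769

The moduli are pairwise coprime; N = 8·13·7·9 = 6552.
N/8 = 819; 819 ≡ 3 (mod 8); 3·3 ≡ 1, so inverse 3.
N/13 = 504; 504 ≡ 10 (mod 13); 10·4 ≡ 1, so inverse 4.
N/7 = 936; 936 ≡ 5 (mod 7); 5·3 ≡ 1, so inverse 3.
N/9 = 728; 728 ≡ 8 (mod 9); 8·8 ≡ 1, so inverse 8.
t ≡ 1·819·3 + 2·504·4 + 6·936·3 + 4·728·8 = 46633.
46633 mod 6552 = 769.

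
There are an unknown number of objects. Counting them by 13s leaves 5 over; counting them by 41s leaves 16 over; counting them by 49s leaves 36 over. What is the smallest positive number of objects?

14981

The moduli are pairwise coprime; M = 13·41·49 = 26117.
M/13 = 2009; 2009 ≡ 7 (mod 13); 7·2 ≡ 1, so inverse 2.
M/41 = 637; 637 ≡ 22 (mod 41); 22·28 ≡ 1, so inverse 28.
M/49 = 533; 533 ≡ 43 (mod 49); 43·8 ≡ 1, so inverse 8.
N ≡ 5·2009·2 + 16·637·28 + 36·533·8 = 458970.
458970 mod 26117 = 14981.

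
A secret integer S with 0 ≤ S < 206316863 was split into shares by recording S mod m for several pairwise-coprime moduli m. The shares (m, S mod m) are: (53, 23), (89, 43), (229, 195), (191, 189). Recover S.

The moduli are pairwise coprime; N = 53·89·229·191 = 206316863.
N/53 = 3892771; 3892771 ≡ 27 (mod 53); 27·2 ≡ 1, so inverse 2.
N/89 = 2318167; 2318167 ≡ 73 (mod 89); 73·50 ≡ 1, so inverse 50.
N/229 = 900947; 900947 ≡ 61 (mod 229); 61·214 ≡ 1, so inverse 214.
N/191 = 1080193; 1080193 ≡ 88 (mod 191); 88·89 ≡ 1, so inverse 89.
S ≡ 23·3892771·2 + 43·2318167·50 + 195·900947·214 + 189·1080193·89 = 60929571279.
60929571279 mod 206316863 = 66096694.

66096694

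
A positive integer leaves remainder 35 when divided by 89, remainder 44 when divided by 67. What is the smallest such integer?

From x ≡ 35 (mod 89) write x = 35 + 89t. Substituting into x ≡ 44 (mod 67) gives 89t ≡ 9 (mod 67), and since 22⁻¹ ≡ 64 (mod 67), t ≡ 40. Hence x ≡ 35 + 89·40 = 3595 (mod 5963).

3595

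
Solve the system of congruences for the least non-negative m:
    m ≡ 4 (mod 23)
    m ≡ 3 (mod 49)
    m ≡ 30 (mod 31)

29697

The moduli are pairwise coprime; N = 23·49·31 = 34937.
N/23 = 1519; 1519 ≡ 1 (mod 23), inverse 1.
N/49 = 713; 713 ≡ 27 (mod 49); 27·20 ≡ 1, so inverse 20.
N/31 = 1127; 1127 ≡ 11 (mod 31); 11·17 ≡ 1, so inverse 17.
m ≡ 4·1519·1 + 3·713·20 + 30·1127·17 = 623626.
623626 mod 34937 = 29697.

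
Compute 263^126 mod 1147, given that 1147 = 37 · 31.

667

Mod 37: 263 ≡ 4; by Fermat, exponent reduces to 126 mod 36 = 18; 4^18 ≡ 1 (mod 37).
Mod 31: 263 ≡ 15; by Fermat, exponent reduces to 126 mod 30 = 6; 15^6 ≡ 16 (mod 31).
Combine by CRT: x ≡ 1 (mod 37), x ≡ 16 (mod 31) ⇒ x ≡ 667 (mod 1147).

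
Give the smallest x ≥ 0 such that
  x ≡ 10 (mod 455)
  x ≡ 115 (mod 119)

5470

Combine the congruences pairwise.
gcd(455, 119) = 7 and 7 | (115 − 10), so the pair is consistent; merging gives x ≡ 5470 (mod 7735), where 7735 = lcm(455, 119).
The solution is unique modulo lcm(455, 119) = 7735.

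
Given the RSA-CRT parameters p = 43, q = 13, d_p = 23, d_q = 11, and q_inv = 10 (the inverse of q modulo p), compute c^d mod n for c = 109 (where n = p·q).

m₁ = c^(d_p) mod p: c ≡ 23 (mod 43), and 23^23 mod 43 = 13.
m₂ = c^(d_q) mod q: c ≡ 5 (mod 13), and 5^11 mod 13 = 8.
h = q_inv·(m₁ − m₂) mod p = 10·(13 − 8) mod 43 = 7.
m = m₂ + h·q = 8 + 7·13 = 99.

99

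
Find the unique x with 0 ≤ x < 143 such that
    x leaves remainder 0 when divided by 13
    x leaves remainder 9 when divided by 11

130

From x ≡ 0 (mod 13) write x = 0 + 13t. Substituting into x ≡ 9 (mod 11) gives 13t ≡ 9 (mod 11), and since 2⁻¹ ≡ 6 (mod 11), t ≡ 10. Hence x ≡ 0 + 13·10 = 130 (mod 143).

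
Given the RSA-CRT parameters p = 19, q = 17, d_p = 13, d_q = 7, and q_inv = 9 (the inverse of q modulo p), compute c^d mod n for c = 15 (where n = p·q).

314

m₁ = c^(d_p) mod p: c ≡ 15 (mod 19), and 15^13 mod 19 = 10.
m₂ = c^(d_q) mod q: c ≡ 15 (mod 17), and 15^7 mod 17 = 8.
h = q_inv·(m₁ − m₂) mod p = 9·(10 − 8) mod 19 = 18.
m = m₂ + h·q = 8 + 18·17 = 314.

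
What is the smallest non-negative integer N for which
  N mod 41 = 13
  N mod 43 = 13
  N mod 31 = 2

The moduli are pairwise coprime; M = 41·43·31 = 54653.
M/41 = 1333; 1333 ≡ 21 (mod 41); 21·2 ≡ 1, so inverse 2.
M/43 = 1271; 1271 ≡ 24 (mod 43); 24·9 ≡ 1, so inverse 9.
M/31 = 1763; 1763 ≡ 27 (mod 31); 27·23 ≡ 1, so inverse 23.
N ≡ 13·1333·2 + 13·1271·9 + 2·1763·23 = 264463.
264463 mod 54653 = 45851.

45851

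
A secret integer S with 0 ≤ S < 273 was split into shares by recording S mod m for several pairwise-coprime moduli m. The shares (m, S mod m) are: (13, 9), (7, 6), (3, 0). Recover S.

48

From S ≡ 9 (mod 13) write S = 9 + 13t. Substituting into S ≡ 6 (mod 7) gives 13t ≡ 4 (mod 7), and since 6⁻¹ ≡ 6 (mod 7), t ≡ 3. Hence S ≡ 9 + 13·3 = 48 (mod 91).
From S ≡ 48 (mod 91) write S = 48 + 91t. Substituting into S ≡ 0 (mod 3) gives 91t ≡ 0 (mod 3), and since 1⁻¹ ≡ 1 (mod 3), t ≡ 0. Hence S ≡ 48 + 91·0 = 48 (mod 273).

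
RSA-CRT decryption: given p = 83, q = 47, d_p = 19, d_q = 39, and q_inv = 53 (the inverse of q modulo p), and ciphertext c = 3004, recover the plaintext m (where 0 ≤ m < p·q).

m₁ = c^(d_p) mod p: c ≡ 16 (mod 83), and 16^19 mod 83 = 48.
m₂ = c^(d_q) mod q: c ≡ 43 (mod 47), and 43^39 mod 47 = 5.
h = q_inv·(m₁ − m₂) mod p = 53·(48 − 5) mod 83 = 38.
m = m₂ + h·q = 5 + 38·47 = 1791.

1791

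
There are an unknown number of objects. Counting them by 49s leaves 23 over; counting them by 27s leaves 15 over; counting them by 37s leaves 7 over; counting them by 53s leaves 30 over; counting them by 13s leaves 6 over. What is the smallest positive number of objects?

The moduli are pairwise coprime; M = 49·27·37·53·13 = 33727239.
M/49 = 688311; 688311 ≡ 8 (mod 49); 8·43 ≡ 1, so inverse 43.
M/27 = 1249157; 1249157 ≡ 2 (mod 27); 2·14 ≡ 1, so inverse 14.
M/37 = 911547; 911547 ≡ 15 (mod 37); 15·5 ≡ 1, so inverse 5.
M/53 = 636363; 636363 ≡ 45 (mod 53); 45·33 ≡ 1, so inverse 33.
M/13 = 2594403; 2594403 ≡ 6 (mod 13); 6·11 ≡ 1, so inverse 11.
N ≡ 23·688311·43 + 15·1249157·14 + 7·911547·5 + 30·636363·33 + 6·2594403·11 = 1776196662.
1776196662 mod 33727239 = 22380234.

22380234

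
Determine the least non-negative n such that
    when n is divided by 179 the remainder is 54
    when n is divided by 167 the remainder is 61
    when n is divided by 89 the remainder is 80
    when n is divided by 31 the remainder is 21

From n ≡ 54 (mod 179) write n = 54 + 179t. Substituting into n ≡ 61 (mod 167) gives 179t ≡ 7 (mod 167), and since 12⁻¹ ≡ 14 (mod 167), t ≡ 98. Hence n ≡ 54 + 179·98 = 17596 (mod 29893).
From n ≡ 17596 (mod 29893) write n = 17596 + 29893t. Substituting into n ≡ 80 (mod 89) gives 29893t ≡ 17 (mod 89), and since 78⁻¹ ≡ 8 (mod 89), t ≡ 47. Hence n ≡ 17596 + 29893·47 = 1422567 (mod 2660477).
From n ≡ 1422567 (mod 2660477) write n = 1422567 + 2660477t. Substituting into n ≡ 21 (mod 31) gives 2660477t ≡ 13 (mod 31), and since 26⁻¹ ≡ 6 (mod 31), t ≡ 16. Hence n ≡ 1422567 + 2660477·16 = 43990199 (mod 82474787).

43990199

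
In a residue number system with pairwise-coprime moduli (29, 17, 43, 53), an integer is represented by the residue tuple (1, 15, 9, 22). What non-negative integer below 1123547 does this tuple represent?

The moduli are pairwise coprime; N = 29·17·43·53 = 1123547.
N/29 = 38743; 38743 ≡ 28 (mod 29); 28·28 ≡ 1, so inverse 28.
N/17 = 66091; 66091 ≡ 12 (mod 17); 12·10 ≡ 1, so inverse 10.
N/43 = 26129; 26129 ≡ 28 (mod 43); 28·20 ≡ 1, so inverse 20.
N/53 = 21199; 21199 ≡ 52 (mod 53); 52·52 ≡ 1, so inverse 52.
x ≡ 1·38743·28 + 15·66091·10 + 9·26129·20 + 22·21199·52 = 39953330.
39953330 mod 1123547 = 629185.

629185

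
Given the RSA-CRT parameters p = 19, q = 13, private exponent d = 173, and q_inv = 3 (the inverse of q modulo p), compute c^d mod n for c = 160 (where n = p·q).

88

d_p = d mod (p−1) = 173 mod 18 = 11; d_q = d mod (q−1) = 5.
m₁ = c^(d_p) mod p: c ≡ 8 (mod 19), and 8^11 mod 19 = 12.
m₂ = c^(d_q) mod q: c ≡ 4 (mod 13), and 4^5 mod 13 = 10.
h = q_inv·(m₁ − m₂) mod p = 3·(12 − 10) mod 19 = 6.
m = m₂ + h·q = 10 + 6·13 = 88.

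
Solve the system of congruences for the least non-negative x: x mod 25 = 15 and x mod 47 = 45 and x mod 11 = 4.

Combine the congruences pairwise.
From x ≡ 15 (mod 25) write x = 15 + 25t. Substituting into x ≡ 45 (mod 47) gives 25t ≡ 30 (mod 47), and since 25⁻¹ ≡ 32 (mod 47), t ≡ 20. Hence x ≡ 15 + 25·20 = 515 (mod 1175).
From x ≡ 515 (mod 1175) write x = 515 + 1175t. Substituting into x ≡ 4 (mod 11) gives 1175t ≡ 6 (mod 11), and since 9⁻¹ ≡ 5 (mod 11), t ≡ 8. Hence x ≡ 515 + 1175·8 = 9915 (mod 12925).

9915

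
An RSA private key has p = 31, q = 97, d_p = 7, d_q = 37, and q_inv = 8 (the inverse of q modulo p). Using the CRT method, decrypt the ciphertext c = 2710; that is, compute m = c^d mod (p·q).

m₁ = c^(d_p) mod p: c ≡ 13 (mod 31), and 13^7 mod 31 = 22.
m₂ = c^(d_q) mod q: c ≡ 91 (mod 97), and 91^37 mod 97 = 91.
h = q_inv·(m₁ − m₂) mod p = 8·(22 − 91) mod 31 = 6.
m = m₂ + h·q = 91 + 6·97 = 673.

673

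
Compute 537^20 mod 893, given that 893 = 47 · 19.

Mod 47: 537 ≡ 20; 20^20 ≡ 14 (mod 47).
Mod 19: 537 ≡ 5; by Fermat, exponent reduces to 20 mod 18 = 2; 5^2 ≡ 6 (mod 19).
Combine by CRT: x ≡ 14 (mod 47), x ≡ 6 (mod 19) ⇒ x ≡ 766 (mod 893).

766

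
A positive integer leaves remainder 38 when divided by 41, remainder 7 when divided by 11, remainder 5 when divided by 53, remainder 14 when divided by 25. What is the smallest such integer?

From N ≡ 38 (mod 41) write N = 38 + 41t. Substituting into N ≡ 7 (mod 11) gives 41t ≡ 2 (mod 11), and since 8⁻¹ ≡ 7 (mod 11), t ≡ 3. Hence N ≡ 38 + 41·3 = 161 (mod 451).
From N ≡ 161 (mod 451) write N = 161 + 451t. Substituting into N ≡ 5 (mod 53) gives 451t ≡ 3 (mod 53), and since 27⁻¹ ≡ 2 (mod 53), t ≡ 6. Hence N ≡ 161 + 451·6 = 2867 (mod 23903).
From N ≡ 2867 (mod 23903) write N = 2867 + 23903t. Substituting into N ≡ 14 (mod 25) gives 23903t ≡ 22 (mod 25), and since 3⁻¹ ≡ 17 (mod 25), t ≡ 24. Hence N ≡ 2867 + 23903·24 = 576539 (mod 597575).

576539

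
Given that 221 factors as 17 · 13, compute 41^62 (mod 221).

212

Mod 17: 41 ≡ 7; by Fermat, exponent reduces to 62 mod 16 = 14; 7^14 ≡ 8 (mod 17).
Mod 13: 41 ≡ 2; by Fermat, exponent reduces to 62 mod 12 = 2; 2^2 ≡ 4 (mod 13).
Combine by CRT: x ≡ 8 (mod 17), x ≡ 4 (mod 13) ⇒ x ≡ 212 (mod 221).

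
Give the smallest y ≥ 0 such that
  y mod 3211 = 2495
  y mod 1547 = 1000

301118

gcd(3211, 1547) = 13 and 13 | (1000 − 2495), so the pair is consistent; merging gives y ≡ 301118 (mod 382109), where 382109 = lcm(3211, 1547).
The solution is unique modulo lcm(3211, 1547) = 382109.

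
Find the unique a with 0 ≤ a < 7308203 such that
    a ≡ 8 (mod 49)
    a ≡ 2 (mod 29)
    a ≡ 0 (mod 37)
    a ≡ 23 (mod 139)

1288414

The moduli are pairwise coprime; N = 49·29·37·139 = 7308203.
N/49 = 149147; 149147 ≡ 40 (mod 49); 40·38 ≡ 1, so inverse 38.
N/29 = 252007; 252007 ≡ 26 (mod 29); 26·19 ≡ 1, so inverse 19.
N/37 = 197519; 197519 ≡ 13 (mod 37); 13·20 ≡ 1, so inverse 20.
N/139 = 52577; 52577 ≡ 35 (mod 139); 35·4 ≡ 1, so inverse 4.
a ≡ 8·149147·38 + 2·252007·19 + 0·197519·20 + 23·52577·4 = 59754038.
59754038 mod 7308203 = 1288414.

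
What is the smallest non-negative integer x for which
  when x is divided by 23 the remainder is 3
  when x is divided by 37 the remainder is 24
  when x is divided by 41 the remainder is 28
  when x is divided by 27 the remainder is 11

359516

Combine the congruences pairwise.
From x ≡ 3 (mod 23) write x = 3 + 23t. Substituting into x ≡ 24 (mod 37) gives 23t ≡ 21 (mod 37), and since 23⁻¹ ≡ 29 (mod 37), t ≡ 17. Hence x ≡ 3 + 23·17 = 394 (mod 851).
From x ≡ 394 (mod 851) write x = 394 + 851t. Substituting into x ≡ 28 (mod 41) gives 851t ≡ 3 (mod 41), and since 31⁻¹ ≡ 4 (mod 41), t ≡ 12. Hence x ≡ 394 + 851·12 = 10606 (mod 34891).
From x ≡ 10606 (mod 34891) write x = 10606 + 34891t. Substituting into x ≡ 11 (mod 27) gives 34891t ≡ 16 (mod 27), and since 7⁻¹ ≡ 4 (mod 27), t ≡ 10. Hence x ≡ 10606 + 34891·10 = 359516 (mod 942057).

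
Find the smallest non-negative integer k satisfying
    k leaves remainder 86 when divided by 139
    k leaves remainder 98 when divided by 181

From k ≡ 86 (mod 139) write k = 86 + 139t. Substituting into k ≡ 98 (mod 181) gives 139t ≡ 12 (mod 181), and since 139⁻¹ ≡ 56 (mod 181), t ≡ 129. Hence k ≡ 86 + 139·129 = 18017 (mod 25159).

18017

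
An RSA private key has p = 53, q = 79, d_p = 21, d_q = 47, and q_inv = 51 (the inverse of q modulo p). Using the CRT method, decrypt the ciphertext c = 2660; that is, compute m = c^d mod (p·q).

m₁ = c^(d_p) mod p: c ≡ 10 (mod 53), and 10^21 mod 53 = 24.
m₂ = c^(d_q) mod q: c ≡ 53 (mod 79), and 53^47 mod 79 = 59.
h = q_inv·(m₁ − m₂) mod p = 51·(24 − 59) mod 53 = 17.
m = m₂ + h·q = 59 + 17·79 = 1402.

1402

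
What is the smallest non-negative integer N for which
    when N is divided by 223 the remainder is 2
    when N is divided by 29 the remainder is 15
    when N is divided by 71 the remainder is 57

389137

From N ≡ 2 (mod 223) write N = 2 + 223t. Substituting into N ≡ 15 (mod 29) gives 223t ≡ 13 (mod 29), and since 20⁻¹ ≡ 16 (mod 29), t ≡ 5. Hence N ≡ 2 + 223·5 = 1117 (mod 6467).
From N ≡ 1117 (mod 6467) write N = 1117 + 6467t. Substituting into N ≡ 57 (mod 71) gives 6467t ≡ 5 (mod 71), and since 6⁻¹ ≡ 12 (mod 71), t ≡ 60. Hence N ≡ 1117 + 6467·60 = 389137 (mod 459157).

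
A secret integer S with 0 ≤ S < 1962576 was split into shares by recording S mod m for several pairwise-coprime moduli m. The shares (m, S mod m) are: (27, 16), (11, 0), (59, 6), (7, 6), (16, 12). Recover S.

From S ≡ 16 (mod 27) write S = 16 + 27t. Substituting into S ≡ 0 (mod 11) gives 27t ≡ 6 (mod 11), and since 5⁻¹ ≡ 9 (mod 11), t ≡ 10. Hence S ≡ 16 + 27·10 = 286 (mod 297).
From S ≡ 286 (mod 297) write S = 286 + 297t. Substituting into S ≡ 6 (mod 59) gives 297t ≡ 15 (mod 59), and since 2⁻¹ ≡ 30 (mod 59), t ≡ 37. Hence S ≡ 286 + 297·37 = 11275 (mod 17523).
From S ≡ 11275 (mod 17523) write S = 11275 + 17523t. Substituting into S ≡ 6 (mod 7) gives 17523t ≡ 1 (mod 7), and since 2⁻¹ ≡ 4 (mod 7), t ≡ 4. Hence S ≡ 11275 + 17523·4 = 81367 (mod 122661).
From S ≡ 81367 (mod 122661) write S = 81367 + 122661t. Substituting into S ≡ 12 (mod 16) gives 122661t ≡ 5 (mod 16), and since 5⁻¹ ≡ 13 (mod 16), t ≡ 1. Hence S ≡ 81367 + 122661·1 = 204028 (mod 1962576).

204028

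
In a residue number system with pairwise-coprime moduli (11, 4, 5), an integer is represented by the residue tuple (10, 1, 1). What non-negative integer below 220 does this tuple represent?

21

The moduli are pairwise coprime; N = 11·4·5 = 220.
N/11 = 20; 20 ≡ 9 (mod 11); 9·5 ≡ 1, so inverse 5.
N/4 = 55; 55 ≡ 3 (mod 4); 3·3 ≡ 1, so inverse 3.
N/5 = 44; 44 ≡ 4 (mod 5); 4·4 ≡ 1, so inverse 4.
x ≡ 10·20·5 + 1·55·3 + 1·44·4 = 1341.
1341 mod 220 = 21.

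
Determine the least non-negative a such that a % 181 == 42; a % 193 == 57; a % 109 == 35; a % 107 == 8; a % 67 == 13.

The moduli are pairwise coprime; N = 181·193·109·107·67 = 27297379793.
N/181 = 150814253; 150814253 ≡ 166 (mod 181); 166·12 ≡ 1, so inverse 12.
N/193 = 141437201; 141437201 ≡ 46 (mod 193); 46·21 ≡ 1, so inverse 21.
N/109 = 250434677; 250434677 ≡ 92 (mod 109); 92·32 ≡ 1, so inverse 32.
N/107 = 255115699; 255115699 ≡ 93 (mod 107); 93·84 ≡ 1, so inverse 84.
N/67 = 407423579; 407423579 ≡ 63 (mod 67); 63·50 ≡ 1, so inverse 50.
a ≡ 42·150814253·12 + 57·141437201·21 + 35·250434677·32 + 8·255115699·84 + 13·407423579·50 = 962060627427.
962060627427 mod 27297379793 = 6652334672.

6652334672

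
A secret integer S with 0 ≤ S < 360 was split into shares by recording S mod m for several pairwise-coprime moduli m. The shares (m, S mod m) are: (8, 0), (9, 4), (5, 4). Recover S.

Combine the congruences pairwise.
From S ≡ 0 (mod 8) write S = 0 + 8t. Substituting into S ≡ 4 (mod 9) gives 8t ≡ 4 (mod 9), and since 8⁻¹ ≡ 8 (mod 9), t ≡ 5. Hence S ≡ 0 + 8·5 = 40 (mod 72).
From S ≡ 40 (mod 72) write S = 40 + 72t. Substituting into S ≡ 4 (mod 5) gives 72t ≡ 4 (mod 5), and since 2⁻¹ ≡ 3 (mod 5), t ≡ 2. Hence S ≡ 40 + 72·2 = 184 (mod 360).

184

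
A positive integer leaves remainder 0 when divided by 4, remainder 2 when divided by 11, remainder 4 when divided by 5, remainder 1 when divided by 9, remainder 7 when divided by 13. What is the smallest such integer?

18064

The moduli are pairwise coprime; N = 4·11·5·9·13 = 25740.
N/4 = 6435; 6435 ≡ 3 (mod 4); 3·3 ≡ 1, so inverse 3.
N/11 = 2340; 2340 ≡ 8 (mod 11); 8·7 ≡ 1, so inverse 7.
N/5 = 5148; 5148 ≡ 3 (mod 5); 3·2 ≡ 1, so inverse 2.
N/9 = 2860; 2860 ≡ 7 (mod 9); 7·4 ≡ 1, so inverse 4.
N/13 = 1980; 1980 ≡ 4 (mod 13); 4·10 ≡ 1, so inverse 10.
t ≡ 0·6435·3 + 2·2340·7 + 4·5148·2 + 1·2860·4 + 7·1980·10 = 223984.
223984 mod 25740 = 18064.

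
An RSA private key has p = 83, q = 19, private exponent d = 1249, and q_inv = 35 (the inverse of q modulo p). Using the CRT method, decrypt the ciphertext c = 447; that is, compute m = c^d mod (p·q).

224

d_p = d mod (p−1) = 1249 mod 82 = 19; d_q = d mod (q−1) = 7.
m₁ = c^(d_p) mod p: c ≡ 32 (mod 83), and 32^19 mod 83 = 58.
m₂ = c^(d_q) mod q: c ≡ 10 (mod 19), and 10^7 mod 19 = 15.
h = q_inv·(m₁ − m₂) mod p = 35·(58 − 15) mod 83 = 11.
m = m₂ + h·q = 15 + 11·19 = 224.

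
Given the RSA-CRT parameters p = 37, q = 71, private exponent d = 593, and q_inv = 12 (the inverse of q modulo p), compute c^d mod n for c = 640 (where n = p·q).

1137

d_p = d mod (p−1) = 593 mod 36 = 17; d_q = d mod (q−1) = 33.
m₁ = c^(d_p) mod p: c ≡ 11 (mod 37), and 11^17 mod 37 = 27.
m₂ = c^(d_q) mod q: c ≡ 1 (mod 71), and 1^33 mod 71 = 1.
h = q_inv·(m₁ − m₂) mod p = 12·(27 − 1) mod 37 = 16.
m = m₂ + h·q = 1 + 16·71 = 1137.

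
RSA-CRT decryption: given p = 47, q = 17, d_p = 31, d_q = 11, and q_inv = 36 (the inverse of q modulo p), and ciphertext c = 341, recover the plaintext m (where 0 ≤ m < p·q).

222

m₁ = c^(d_p) mod p: c ≡ 12 (mod 47), and 12^31 mod 47 = 34.
m₂ = c^(d_q) mod q: c ≡ 1 (mod 17), and 1^11 mod 17 = 1.
h = q_inv·(m₁ − m₂) mod p = 36·(34 − 1) mod 47 = 13.
m = m₂ + h·q = 1 + 13·17 = 222.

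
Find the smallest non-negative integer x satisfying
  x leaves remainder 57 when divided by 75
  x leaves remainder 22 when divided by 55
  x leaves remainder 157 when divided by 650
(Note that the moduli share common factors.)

gcd(75, 55) = 5 and 5 | (22 − 57), so the pair is consistent; merging gives x ≡ 132 (mod 825), where 825 = lcm(75, 55).
gcd(825, 650) = 25 and 25 | (157 − 132), so the pair is consistent; merging gives x ≡ 12507 (mod 21450), where 21450 = lcm(825, 650).
The solution is unique modulo lcm(75, 55, 650) = 21450.

12507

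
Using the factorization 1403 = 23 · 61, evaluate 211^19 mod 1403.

1366

Mod 23: 211 ≡ 4; 4^19 ≡ 9 (mod 23).
Mod 61: 211 ≡ 28; 28^19 ≡ 24 (mod 61).
Combine by CRT: x ≡ 9 (mod 23), x ≡ 24 (mod 61) ⇒ x ≡ 1366 (mod 1403).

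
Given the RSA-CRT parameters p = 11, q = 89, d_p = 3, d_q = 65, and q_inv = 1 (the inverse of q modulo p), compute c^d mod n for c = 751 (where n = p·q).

16

m₁ = c^(d_p) mod p: c ≡ 3 (mod 11), and 3^3 mod 11 = 5.
m₂ = c^(d_q) mod q: c ≡ 39 (mod 89), and 39^65 mod 89 = 16.
h = q_inv·(m₁ − m₂) mod p = 1·(5 − 16) mod 11 = 0.
m = m₂ + h·q = 16 + 0·89 = 16.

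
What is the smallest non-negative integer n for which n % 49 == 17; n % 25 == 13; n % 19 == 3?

The moduli are pairwise coprime; M = 49·25·19 = 23275.
M/49 = 475; 475 ≡ 34 (mod 49); 34·13 ≡ 1, so inverse 13.
M/25 = 931; 931 ≡ 6 (mod 25); 6·21 ≡ 1, so inverse 21.
M/19 = 1225; 1225 ≡ 9 (mod 19); 9·17 ≡ 1, so inverse 17.
n ≡ 17·475·13 + 13·931·21 + 3·1225·17 = 421613.
421613 mod 23275 = 2663.

2663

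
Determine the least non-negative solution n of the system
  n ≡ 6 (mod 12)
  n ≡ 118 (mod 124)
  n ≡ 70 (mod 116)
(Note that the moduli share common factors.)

gcd(12, 124) = 4 and 4 | (118 − 6), so the pair is consistent; merging gives n ≡ 366 (mod 372), where 372 = lcm(12, 124).
gcd(372, 116) = 4 and 4 | (70 − 366), so the pair is consistent; merging gives n ≡ 2970 (mod 10788), where 10788 = lcm(372, 116).
The solution is unique modulo lcm(12, 124, 116) = 10788.

2970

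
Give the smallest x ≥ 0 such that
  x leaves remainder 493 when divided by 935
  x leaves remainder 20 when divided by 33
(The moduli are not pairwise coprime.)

2363

gcd(935, 33) = 11 and 11 | (20 − 493), so the pair is consistent; merging gives x ≡ 2363 (mod 2805), where 2805 = lcm(935, 33).
The solution is unique modulo lcm(935, 33) = 2805.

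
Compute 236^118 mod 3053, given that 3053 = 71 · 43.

2664

Mod 71: 236 ≡ 23; by Fermat, exponent reduces to 118 mod 70 = 48; 23^48 ≡ 37 (mod 71).
Mod 43: 236 ≡ 21; by Fermat, exponent reduces to 118 mod 42 = 34; 21^34 ≡ 41 (mod 43).
Combine by CRT: x ≡ 37 (mod 71), x ≡ 41 (mod 43) ⇒ x ≡ 2664 (mod 3053).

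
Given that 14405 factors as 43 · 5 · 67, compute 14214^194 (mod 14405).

Mod 43: 14214 ≡ 24; by Fermat, exponent reduces to 194 mod 42 = 26; 24^26 ≡ 13 (mod 43).
Mod 5: 14214 ≡ 4; by Fermat, exponent reduces to 194 mod 4 = 2; 4^2 ≡ 1 (mod 5).
Mod 67: 14214 ≡ 10; by Fermat, exponent reduces to 194 mod 66 = 62; 10^62 ≡ 4 (mod 67).
Combine by CRT: x ≡ 13 (mod 43), x ≡ 1 (mod 5), x ≡ 4 (mod 67) ⇒ x ≡ 5431 (mod 14405).

5431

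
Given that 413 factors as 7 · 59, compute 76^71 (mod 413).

Mod 7: 76 ≡ 6; by Fermat, exponent reduces to 71 mod 6 = 5; 6^5 ≡ 6 (mod 7).
Mod 59: 76 ≡ 17; by Fermat, exponent reduces to 71 mod 58 = 13; 17^13 ≡ 15 (mod 59).
Combine by CRT: x ≡ 6 (mod 7), x ≡ 15 (mod 59) ⇒ x ≡ 251 (mod 413).

251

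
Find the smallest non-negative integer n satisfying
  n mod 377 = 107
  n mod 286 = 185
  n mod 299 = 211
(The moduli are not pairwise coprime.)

150907

gcd(377, 286) = 13 and 13 | (185 − 107), so the pair is consistent; merging gives n ≡ 1615 (mod 8294), where 8294 = lcm(377, 286).
gcd(8294, 299) = 13 and 13 | (211 − 1615), so the pair is consistent; merging gives n ≡ 150907 (mod 190762), where 190762 = lcm(8294, 299).
The solution is unique modulo lcm(377, 286, 299) = 190762.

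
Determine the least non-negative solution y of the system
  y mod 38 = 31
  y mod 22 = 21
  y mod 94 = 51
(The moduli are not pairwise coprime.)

3717

Combine the congruences pairwise.
gcd(38, 22) = 2 and 2 | (21 − 31), so the pair is consistent; merging gives y ≡ 373 (mod 418), where 418 = lcm(38, 22).
gcd(418, 94) = 2 and 2 | (51 − 373), so the pair is consistent; merging gives y ≡ 3717 (mod 19646), where 19646 = lcm(418, 94).
The solution is unique modulo lcm(38, 22, 94) = 19646.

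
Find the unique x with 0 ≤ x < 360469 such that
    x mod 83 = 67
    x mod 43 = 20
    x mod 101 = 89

252387

The moduli are pairwise coprime; N = 83·43·101 = 360469.
N/83 = 4343; 4343 ≡ 27 (mod 83); 27·40 ≡ 1, so inverse 40.
N/43 = 8383; 8383 ≡ 41 (mod 43); 41·21 ≡ 1, so inverse 21.
N/101 = 3569; 3569 ≡ 34 (mod 101); 34·3 ≡ 1, so inverse 3.
x ≡ 67·4343·40 + 20·8383·21 + 89·3569·3 = 16113023.
16113023 mod 360469 = 252387.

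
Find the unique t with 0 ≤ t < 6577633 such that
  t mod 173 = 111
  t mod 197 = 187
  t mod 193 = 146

3163416

From t ≡ 111 (mod 173) write t = 111 + 173s. Substituting into t ≡ 187 (mod 197) gives 173s ≡ 76 (mod 197), and since 173⁻¹ ≡ 41 (mod 197), s ≡ 161. Hence t ≡ 111 + 173·161 = 27964 (mod 34081).
From t ≡ 27964 (mod 34081) write t = 27964 + 34081s. Substituting into t ≡ 146 (mod 193) gives 34081s ≡ 167 (mod 193), and since 113⁻¹ ≡ 41 (mod 193), s ≡ 92. Hence t ≡ 27964 + 34081·92 = 3163416 (mod 6577633).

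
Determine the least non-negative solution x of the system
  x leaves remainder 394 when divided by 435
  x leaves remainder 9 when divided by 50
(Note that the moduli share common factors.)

4309

gcd(435, 50) = 5 and 5 | (9 − 394), so the pair is consistent; merging gives x ≡ 4309 (mod 4350), where 4350 = lcm(435, 50).
The solution is unique modulo lcm(435, 50) = 4350.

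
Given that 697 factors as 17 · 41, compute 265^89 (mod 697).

Mod 17: 265 ≡ 10; by Fermat, exponent reduces to 89 mod 16 = 9; 10^9 ≡ 7 (mod 17).
Mod 41: 265 ≡ 19; by Fermat, exponent reduces to 89 mod 40 = 9; 19^9 ≡ 6 (mod 41).
Combine by CRT: x ≡ 7 (mod 17), x ≡ 6 (mod 41) ⇒ x ≡ 211 (mod 697).

211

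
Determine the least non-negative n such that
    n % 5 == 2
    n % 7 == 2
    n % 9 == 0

72

The moduli are pairwise coprime; M = 5·7·9 = 315.
M/5 = 63; 63 ≡ 3 (mod 5); 3·2 ≡ 1, so inverse 2.
M/7 = 45; 45 ≡ 3 (mod 7); 3·5 ≡ 1, so inverse 5.
M/9 = 35; 35 ≡ 8 (mod 9); 8·8 ≡ 1, so inverse 8.
n ≡ 2·63·2 + 2·45·5 + 0·35·8 = 702.
702 mod 315 = 72.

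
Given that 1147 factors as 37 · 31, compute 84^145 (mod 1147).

491

Mod 37: 84 ≡ 10; by Fermat, exponent reduces to 145 mod 36 = 1; 10^1 ≡ 10 (mod 37).
Mod 31: 84 ≡ 22; by Fermat, exponent reduces to 145 mod 30 = 25; 22^25 ≡ 26 (mod 31).
Combine by CRT: x ≡ 10 (mod 37), x ≡ 26 (mod 31) ⇒ x ≡ 491 (mod 1147).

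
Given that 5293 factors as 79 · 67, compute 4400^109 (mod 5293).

1477

Mod 79: 4400 ≡ 55; by Fermat, exponent reduces to 109 mod 78 = 31; 55^31 ≡ 55 (mod 79).
Mod 67: 4400 ≡ 45; by Fermat, exponent reduces to 109 mod 66 = 43; 45^43 ≡ 3 (mod 67).
Combine by CRT: x ≡ 55 (mod 79), x ≡ 3 (mod 67) ⇒ x ≡ 1477 (mod 5293).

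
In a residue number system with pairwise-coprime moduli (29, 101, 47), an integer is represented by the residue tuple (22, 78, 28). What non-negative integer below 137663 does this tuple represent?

The moduli are pairwise coprime; N = 29·101·47 = 137663.
N/29 = 4747; 4747 ≡ 20 (mod 29); 20·16 ≡ 1, so inverse 16.
N/101 = 1363; 1363 ≡ 50 (mod 101); 50·99 ≡ 1, so inverse 99.
N/47 = 2929; 2929 ≡ 15 (mod 47); 15·22 ≡ 1, so inverse 22.
x ≡ 22·4747·16 + 78·1363·99 + 28·2929·22 = 14000294.
14000294 mod 137663 = 96331.

96331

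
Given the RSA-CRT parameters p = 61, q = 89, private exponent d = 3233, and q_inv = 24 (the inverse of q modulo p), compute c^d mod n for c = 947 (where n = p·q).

d_p = d mod (p−1) = 3233 mod 60 = 53; d_q = d mod (q−1) = 65.
m₁ = c^(d_p) mod p: c ≡ 32 (mod 61), and 32^53 mod 61 = 40.
m₂ = c^(d_q) mod q: c ≡ 57 (mod 89), and 57^65 mod 89 = 25.
h = q_inv·(m₁ − m₂) mod p = 24·(40 − 25) mod 61 = 55.
m = m₂ + h·q = 25 + 55·89 = 4920.

4920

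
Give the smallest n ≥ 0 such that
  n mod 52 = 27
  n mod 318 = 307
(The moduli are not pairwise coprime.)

gcd(52, 318) = 2 and 2 | (307 − 27), so the pair is consistent; merging gives n ≡ 4759 (mod 8268), where 8268 = lcm(52, 318).
The solution is unique modulo lcm(52, 318) = 8268.

4759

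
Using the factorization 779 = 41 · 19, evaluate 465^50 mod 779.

Mod 41: 465 ≡ 14; by Fermat, exponent reduces to 50 mod 40 = 10; 14^10 ≡ 32 (mod 41).
Mod 19: 465 ≡ 9; by Fermat, exponent reduces to 50 mod 18 = 14; 9^14 ≡ 16 (mod 19).
Combine by CRT: x ≡ 32 (mod 41), x ≡ 16 (mod 19) ⇒ x ≡ 73 (mod 779).

73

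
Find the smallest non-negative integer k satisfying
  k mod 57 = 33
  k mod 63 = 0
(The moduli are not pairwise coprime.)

gcd(57, 63) = 3 and 3 | (0 − 33), so the pair is consistent; merging gives k ≡ 945 (mod 1197), where 1197 = lcm(57, 63).
The solution is unique modulo lcm(57, 63) = 1197.

945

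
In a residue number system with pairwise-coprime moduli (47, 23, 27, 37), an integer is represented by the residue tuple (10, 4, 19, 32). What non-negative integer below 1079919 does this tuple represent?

80803

The moduli are pairwise coprime; N = 47·23·27·37 = 1079919.
N/47 = 22977; 22977 ≡ 41 (mod 47); 41·39 ≡ 1, so inverse 39.
N/23 = 46953; 46953 ≡ 10 (mod 23); 10·7 ≡ 1, so inverse 7.
N/27 = 39997; 39997 ≡ 10 (mod 27); 10·19 ≡ 1, so inverse 19.
N/37 = 29187; 29187 ≡ 31 (mod 37); 31·6 ≡ 1, so inverse 6.
x ≡ 10·22977·39 + 4·46953·7 + 19·39997·19 + 32·29187·6 = 30318535.
30318535 mod 1079919 = 80803.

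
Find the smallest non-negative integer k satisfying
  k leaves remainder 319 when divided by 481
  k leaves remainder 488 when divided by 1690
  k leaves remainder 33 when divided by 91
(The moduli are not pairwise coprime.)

Combine the congruences pairwise.
gcd(481, 1690) = 13 and 13 | (488 − 319), so the pair is consistent; merging gives k ≡ 19078 (mod 62530), where 62530 = lcm(481, 1690).
gcd(62530, 91) = 13 and 13 | (33 − 19078), so the pair is consistent; merging gives k ≡ 331728 (mod 437710), where 437710 = lcm(62530, 91).
The solution is unique modulo lcm(481, 1690, 91) = 437710.

331728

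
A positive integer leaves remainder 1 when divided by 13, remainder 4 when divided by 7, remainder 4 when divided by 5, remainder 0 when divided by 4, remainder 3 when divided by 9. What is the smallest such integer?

11064

The moduli are pairwise coprime; N = 13·7·5·4·9 = 16380.
N/13 = 1260; 1260 ≡ 12 (mod 13); 12·12 ≡ 1, so inverse 12.
N/7 = 2340; 2340 ≡ 2 (mod 7); 2·4 ≡ 1, so inverse 4.
N/5 = 3276; 3276 ≡ 1 (mod 5), inverse 1.
N/4 = 4095; 4095 ≡ 3 (mod 4); 3·3 ≡ 1, so inverse 3.
N/9 = 1820; 1820 ≡ 2 (mod 9); 2·5 ≡ 1, so inverse 5.
x ≡ 1·1260·12 + 4·2340·4 + 4·3276·1 + 0·4095·3 + 3·1820·5 = 92964.
92964 mod 16380 = 11064.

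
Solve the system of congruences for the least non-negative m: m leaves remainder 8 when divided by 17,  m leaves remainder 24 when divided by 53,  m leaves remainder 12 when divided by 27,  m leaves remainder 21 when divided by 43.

216741

The moduli are pairwise coprime; N = 17·53·27·43 = 1046061.
N/17 = 61533; 61533 ≡ 10 (mod 17); 10·12 ≡ 1, so inverse 12.
N/53 = 19737; 19737 ≡ 21 (mod 53); 21·48 ≡ 1, so inverse 48.
N/27 = 38743; 38743 ≡ 25 (mod 27); 25·13 ≡ 1, so inverse 13.
N/43 = 24327; 24327 ≡ 32 (mod 43); 32·39 ≡ 1, so inverse 39.
m ≡ 8·61533·12 + 24·19737·48 + 12·38743·13 + 21·24327·39 = 54611913.
54611913 mod 1046061 = 216741.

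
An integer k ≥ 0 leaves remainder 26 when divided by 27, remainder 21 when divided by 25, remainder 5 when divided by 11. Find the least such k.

The moduli are pairwise coprime; N = 27·25·11 = 7425.
N/27 = 275; 275 ≡ 5 (mod 27); 5·11 ≡ 1, so inverse 11.
N/25 = 297; 297 ≡ 22 (mod 25); 22·8 ≡ 1, so inverse 8.
N/11 = 675; 675 ≡ 4 (mod 11); 4·3 ≡ 1, so inverse 3.
k ≡ 26·275·11 + 21·297·8 + 5·675·3 = 138671.
138671 mod 7425 = 5021.

5021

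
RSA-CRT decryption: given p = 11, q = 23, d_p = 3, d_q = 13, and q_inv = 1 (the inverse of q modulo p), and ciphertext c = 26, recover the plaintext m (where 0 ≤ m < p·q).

9

m₁ = c^(d_p) mod p: c ≡ 4 (mod 11), and 4^3 mod 11 = 9.
m₂ = c^(d_q) mod q: c ≡ 3 (mod 23), and 3^13 mod 23 = 9.
h = q_inv·(m₁ − m₂) mod p = 1·(9 − 9) mod 11 = 0.
m = m₂ + h·q = 9 + 0·23 = 9.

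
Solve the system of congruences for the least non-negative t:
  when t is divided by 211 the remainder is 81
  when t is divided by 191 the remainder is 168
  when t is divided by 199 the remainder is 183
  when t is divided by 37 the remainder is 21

100880447

The moduli are pairwise coprime; N = 211·191·199·37 = 296736263.
N/211 = 1406333; 1406333 ≡ 18 (mod 211); 18·129 ≡ 1, so inverse 129.
N/191 = 1553593; 1553593 ≡ 190 (mod 191); 190·190 ≡ 1, so inverse 190.
N/199 = 1491137; 1491137 ≡ 30 (mod 199); 30·73 ≡ 1, so inverse 73.
N/37 = 8019899; 8019899 ≡ 1 (mod 37), inverse 1.
t ≡ 81·1406333·129 + 168·1553593·190 + 183·1491137·73 + 21·8019899·1 = 84373979139.
84373979139 mod 296736263 = 100880447.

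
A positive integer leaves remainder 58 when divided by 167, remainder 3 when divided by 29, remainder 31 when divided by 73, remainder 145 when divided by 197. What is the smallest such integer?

34566553

From a ≡ 58 (mod 167) write a = 58 + 167t. Substituting into a ≡ 3 (mod 29) gives 167t ≡ 3 (mod 29), and since 22⁻¹ ≡ 4 (mod 29), t ≡ 12. Hence a ≡ 58 + 167·12 = 2062 (mod 4843).
From a ≡ 2062 (mod 4843) write a = 2062 + 4843t. Substituting into a ≡ 31 (mod 73) gives 4843t ≡ 13 (mod 73), and since 25⁻¹ ≡ 38 (mod 73), t ≡ 56. Hence a ≡ 2062 + 4843·56 = 273270 (mod 353539).
From a ≡ 273270 (mod 353539) write a = 273270 + 353539t. Substituting into a ≡ 145 (mod 197) gives 353539t ≡ 114 (mod 197), and since 121⁻¹ ≡ 127 (mod 197), t ≡ 97. Hence a ≡ 273270 + 353539·97 = 34566553 (mod 69647183).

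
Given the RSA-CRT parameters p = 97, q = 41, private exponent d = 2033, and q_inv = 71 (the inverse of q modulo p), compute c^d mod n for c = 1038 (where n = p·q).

d_p = d mod (p−1) = 2033 mod 96 = 17; d_q = d mod (q−1) = 33.
m₁ = c^(d_p) mod p: c ≡ 68 (mod 97), and 68^17 mod 97 = 23.
m₂ = c^(d_q) mod q: c ≡ 13 (mod 41), and 13^33 mod 41 = 30.
h = q_inv·(m₁ − m₂) mod p = 71·(23 − 30) mod 97 = 85.
m = m₂ + h·q = 30 + 85·41 = 3515.

3515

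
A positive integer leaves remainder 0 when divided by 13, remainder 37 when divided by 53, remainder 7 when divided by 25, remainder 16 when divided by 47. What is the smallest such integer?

586482

From k ≡ 0 (mod 13) write k = 0 + 13t. Substituting into k ≡ 37 (mod 53) gives 13t ≡ 37 (mod 53), and since 13⁻¹ ≡ 49 (mod 53), t ≡ 11. Hence k ≡ 0 + 13·11 = 143 (mod 689).
From k ≡ 143 (mod 689) write k = 143 + 689t. Substituting into k ≡ 7 (mod 25) gives 689t ≡ 14 (mod 25), and since 14⁻¹ ≡ 9 (mod 25), t ≡ 1. Hence k ≡ 143 + 689·1 = 832 (mod 17225).
From k ≡ 832 (mod 17225) write k = 832 + 17225t. Substituting into k ≡ 16 (mod 47) gives 17225t ≡ 30 (mod 47), and since 23⁻¹ ≡ 45 (mod 47), t ≡ 34. Hence k ≡ 832 + 17225·34 = 586482 (mod 809575).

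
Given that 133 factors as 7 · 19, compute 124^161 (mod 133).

Mod 7: 124 ≡ 5; by Fermat, exponent reduces to 161 mod 6 = 5; 5^5 ≡ 3 (mod 7).
Mod 19: 124 ≡ 10; by Fermat, exponent reduces to 161 mod 18 = 17; 10^17 ≡ 2 (mod 19).
Combine by CRT: x ≡ 3 (mod 7), x ≡ 2 (mod 19) ⇒ x ≡ 59 (mod 133).

59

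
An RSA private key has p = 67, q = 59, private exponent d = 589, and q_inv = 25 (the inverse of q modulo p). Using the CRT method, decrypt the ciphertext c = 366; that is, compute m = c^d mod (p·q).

783

d_p = d mod (p−1) = 589 mod 66 = 61; d_q = d mod (q−1) = 9.
m₁ = c^(d_p) mod p: c ≡ 31 (mod 67), and 31^61 mod 67 = 46.
m₂ = c^(d_q) mod q: c ≡ 12 (mod 59), and 12^9 mod 59 = 16.
h = q_inv·(m₁ − m₂) mod p = 25·(46 − 16) mod 67 = 13.
m = m₂ + h·q = 16 + 13·59 = 783.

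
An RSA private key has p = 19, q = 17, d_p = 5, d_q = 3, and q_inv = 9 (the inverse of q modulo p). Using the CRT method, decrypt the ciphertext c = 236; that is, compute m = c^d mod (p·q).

145

m₁ = c^(d_p) mod p: c ≡ 8 (mod 19), and 8^5 mod 19 = 12.
m₂ = c^(d_q) mod q: c ≡ 15 (mod 17), and 15^3 mod 17 = 9.
h = q_inv·(m₁ − m₂) mod p = 9·(12 − 9) mod 19 = 8.
m = m₂ + h·q = 9 + 8·17 = 145.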